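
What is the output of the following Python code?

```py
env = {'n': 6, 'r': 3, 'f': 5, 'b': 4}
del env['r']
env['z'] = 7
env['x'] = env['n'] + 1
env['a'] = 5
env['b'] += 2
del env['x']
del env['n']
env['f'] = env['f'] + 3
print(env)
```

{'f': 8, 'b': 6, 'z': 7, 'a': 5}

del 'r' → {'n': 6, 'f': 5, 'b': 4}
env['z'] = 7 → {'n': 6, 'f': 5, 'b': 4, 'z': 7}
env['x'] = env['n']+1 = 7 → {'n': 6, 'f': 5, 'b': 4, 'z': 7, 'x': 7}
env['a'] = 5 → {'n': 6, 'f': 5, 'b': 4, 'z': 7, 'x': 7, 'a': 5}
env['b'] = 4+2 = 6 → {'n': 6, 'f': 5, 'b': 6, 'z': 7, 'x': 7, 'a': 5}
del 'x' → {'n': 6, 'f': 5, 'b': 6, 'z': 7, 'a': 5}
del 'n' → {'f': 5, 'b': 6, 'z': 7, 'a': 5}
env['f'] = env['f']+3 = 8 → {'f': 8, 'b': 6, 'z': 7, 'a': 5}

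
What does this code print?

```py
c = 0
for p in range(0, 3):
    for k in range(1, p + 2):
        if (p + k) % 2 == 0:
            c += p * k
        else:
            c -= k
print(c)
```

-2

p=0,k=1: odd sum, c = 0-1 = -1
p=1,k=1: even sum, c = (-1)+1 = 0
p=1,k=2: odd sum, c = 0-2 = -2
p=2,k=1: odd sum, c = (-2)-1 = -3
p=2,k=2: even sum, c = (-3)+4 = 1
p=2,k=3: odd sum, c = 1-3 = -2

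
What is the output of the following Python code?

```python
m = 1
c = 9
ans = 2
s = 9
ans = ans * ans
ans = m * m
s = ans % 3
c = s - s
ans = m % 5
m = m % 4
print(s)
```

1

ans = 2*2 = 4
ans = 1*1 = 1
s = 1%3 = 1
c = 1-1 = 0
ans = 1%5 = 1
m = 1%4 = 1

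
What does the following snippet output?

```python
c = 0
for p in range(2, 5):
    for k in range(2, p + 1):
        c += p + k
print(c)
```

p=2,k=2: c = 0+4 = 4
p=3,k=2: c = 4+5 = 9
p=3,k=3: c = 9+6 = 15
p=4,k=2: c = 15+6 = 21
p=4,k=3: c = 21+7 = 28
p=4,k=4: c = 28+8 = 36

36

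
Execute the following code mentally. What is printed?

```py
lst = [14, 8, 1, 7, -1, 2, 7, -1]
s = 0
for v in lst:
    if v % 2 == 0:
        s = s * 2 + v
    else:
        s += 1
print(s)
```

v=14: even, s = 0*2+14 = 14
v=8: even, s = 14*2+8 = 36
v=1: not even, s = 36+1 = 37
v=7: not even, s = 37+1 = 38
v=-1: not even, s = 38+1 = 39
v=2: even, s = 39*2+2 = 80
v=7: not even, s = 80+1 = 81
v=-1: not even, s = 81+1 = 82

82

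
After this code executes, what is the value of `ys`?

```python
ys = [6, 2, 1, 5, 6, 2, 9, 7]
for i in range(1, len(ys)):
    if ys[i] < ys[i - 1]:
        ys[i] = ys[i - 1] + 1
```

[6, 7, 8, 9, 10, 11, 12, 13]

i=1: 2<6, ys[1] = 6+1 = 7 → [6, 7, 1, 5, 6, 2, 9, 7]
i=2: 1<7, ys[2] = 7+1 = 8 → [6, 7, 8, 5, 6, 2, 9, 7]
i=3: 5<8, ys[3] = 8+1 = 9 → [6, 7, 8, 9, 6, 2, 9, 7]
i=4: 6<9, ys[4] = 9+1 = 10 → [6, 7, 8, 9, 10, 2, 9, 7]
i=5: 2<10, ys[5] = 10+1 = 11 → [6, 7, 8, 9, 10, 11, 9, 7]
i=6: 9<11, ys[6] = 11+1 = 12 → [6, 7, 8, 9, 10, 11, 12, 7]
i=7: 7<12, ys[7] = 12+1 = 13 → [6, 7, 8, 9, 10, 11, 12, 13]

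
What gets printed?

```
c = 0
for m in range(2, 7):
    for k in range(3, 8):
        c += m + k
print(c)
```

m=2,k=3: c = 0+5 = 5
m=2,k=4: c = 5+6 = 11
m=2,k=5: c = 11+7 = 18
m=2,k=6: c = 18+8 = 26
m=2,k=7: c = 26+9 = 35
m=3,k=3: c = 35+6 = 41
m=3,k=4: c = 41+7 = 48
m=3,k=5: c = 48+8 = 56
m=3,k=6: c = 56+9 = 65
m=3,k=7: c = 65+10 = 75
m=4,k=3: c = 75+7 = 82
m=4,k=4: c = 82+8 = 90
m=4,k=5: c = 90+9 = 99
m=4,k=6: c = 99+10 = 109
m=4,k=7: c = 109+11 = 120
m=5,k=3: c = 120+8 = 128
m=5,k=4: c = 128+9 = 137
m=5,k=5: c = 137+10 = 147
m=5,k=6: c = 147+11 = 158
m=5,k=7: c = 158+12 = 170
m=6,k=3: c = 170+9 = 179
m=6,k=4: c = 179+10 = 189
m=6,k=5: c = 189+11 = 200
m=6,k=6: c = 200+12 = 212
m=6,k=7: c = 212+13 = 225

225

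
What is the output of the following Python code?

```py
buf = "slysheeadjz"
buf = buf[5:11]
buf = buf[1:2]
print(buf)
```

slice [5:11] → 'eeadjz'
slice [1:2] → 'e'

e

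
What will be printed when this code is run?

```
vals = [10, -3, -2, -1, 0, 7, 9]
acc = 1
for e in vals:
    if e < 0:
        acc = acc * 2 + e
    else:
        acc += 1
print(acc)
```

2

e=10: not <0, acc = 1+1 = 2
e=-3: <0, acc = 2*2+(-3) = 1
e=-2: <0, acc = 1*2+(-2) = 0
e=-1: <0, acc = 0*2+(-1) = -1
e=0: not <0, acc = (-1)+1 = 0
e=7: not <0, acc = 0+1 = 1
e=9: not <0, acc = 1+1 = 2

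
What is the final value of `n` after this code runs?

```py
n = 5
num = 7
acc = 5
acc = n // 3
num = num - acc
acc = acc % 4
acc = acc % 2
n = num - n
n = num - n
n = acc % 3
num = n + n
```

acc = 5//3 = 1
num = 7-1 = 6
acc = 1%4 = 1
acc = 1%2 = 1
n = 6-5 = 1
n = 6-1 = 5
n = 1%3 = 1
num = 1+1 = 2

1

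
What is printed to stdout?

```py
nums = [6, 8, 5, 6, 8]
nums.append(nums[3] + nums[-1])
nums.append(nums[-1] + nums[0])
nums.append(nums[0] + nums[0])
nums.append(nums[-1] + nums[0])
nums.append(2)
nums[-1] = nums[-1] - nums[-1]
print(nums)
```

[6, 8, 5, 6, 8, 14, 20, 12, 18, 0]

append nums[3]+nums[-1] = 6+8 = 14 → [6, 8, 5, 6, 8, 14]
append nums[-1]+nums[0] = 14+6 = 20 → [6, 8, 5, 6, 8, 14, 20]
append nums[0]+nums[0] = 6+6 = 12 → [6, 8, 5, 6, 8, 14, 20, 12]
append nums[-1]+nums[0] = 12+6 = 18 → [6, 8, 5, 6, 8, 14, 20, 12, 18]
append 2 → [6, 8, 5, 6, 8, 14, 20, 12, 18, 2]
nums[-1] = nums[-1]-nums[-1] = 2-2 = 0 → [6, 8, 5, 6, 8, 14, 20, 12, 18, 0]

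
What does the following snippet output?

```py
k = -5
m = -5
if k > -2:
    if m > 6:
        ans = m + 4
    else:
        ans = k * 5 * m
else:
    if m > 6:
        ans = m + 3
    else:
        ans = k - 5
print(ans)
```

k=-5, m=-5
k > -2 is False; m > 6 is False
→ ans = k - 5 = -10

-10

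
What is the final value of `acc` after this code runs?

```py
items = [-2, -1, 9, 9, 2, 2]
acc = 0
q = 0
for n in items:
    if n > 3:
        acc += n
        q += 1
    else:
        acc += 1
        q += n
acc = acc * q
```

66

n=-2: not >3, acc = 0+1 = 1; q=-2
n=-1: not >3, acc = 1+1 = 2; q=-3
n=9: >3, acc = 2+9 = 11; q=-2
n=9: >3, acc = 11+9 = 20; q=-1
n=2: not >3, acc = 20+1 = 21; q=1
n=2: not >3, acc = 21+1 = 22; q=3
acc*q = 22*3 = 66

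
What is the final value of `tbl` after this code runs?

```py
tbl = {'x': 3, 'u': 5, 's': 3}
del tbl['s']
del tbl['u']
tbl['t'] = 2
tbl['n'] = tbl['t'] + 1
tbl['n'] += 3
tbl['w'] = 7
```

del 's' → {'x': 3, 'u': 5}
del 'u' → {'x': 3}
tbl['t'] = 2 → {'x': 3, 't': 2}
tbl['n'] = tbl['t']+1 = 3 → {'x': 3, 't': 2, 'n': 3}
tbl['n'] = 3+3 = 6 → {'x': 3, 't': 2, 'n': 6}
tbl['w'] = 7 → {'x': 3, 't': 2, 'n': 6, 'w': 7}

{'x': 3, 't': 2, 'n': 6, 'w': 7}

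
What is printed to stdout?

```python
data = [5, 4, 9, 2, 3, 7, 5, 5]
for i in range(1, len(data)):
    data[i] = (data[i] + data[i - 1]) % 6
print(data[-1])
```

4

i=1: data[1] = (4+5)%6 = 3 → [5, 3, 9, 2, 3, 7, 5, 5]
i=2: data[2] = (9+3)%6 = 0 → [5, 3, 0, 2, 3, 7, 5, 5]
i=3: data[3] = (2+0)%6 = 2 → [5, 3, 0, 2, 3, 7, 5, 5]
i=4: data[4] = (3+2)%6 = 5 → [5, 3, 0, 2, 5, 7, 5, 5]
i=5: data[5] = (7+5)%6 = 0 → [5, 3, 0, 2, 5, 0, 5, 5]
i=6: data[6] = (5+0)%6 = 5 → [5, 3, 0, 2, 5, 0, 5, 5]
i=7: data[7] = (5+5)%6 = 4 → [5, 3, 0, 2, 5, 0, 5, 4]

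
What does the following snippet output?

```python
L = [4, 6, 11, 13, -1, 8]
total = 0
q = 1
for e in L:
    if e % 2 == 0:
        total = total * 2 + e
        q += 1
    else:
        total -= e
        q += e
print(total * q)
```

e=4: even, total = 0*2+4 = 4; q=2
e=6: even, total = 4*2+6 = 14; q=3
e=11: not even, total = 14-11 = 3; q=14
e=13: not even, total = 3-13 = -10; q=27
e=-1: not even, total = (-10)-(-1) = -9; q=26
e=8: even, total = (-9)*2+8 = -10; q=27
total*q = (-10)*27 = -270

-270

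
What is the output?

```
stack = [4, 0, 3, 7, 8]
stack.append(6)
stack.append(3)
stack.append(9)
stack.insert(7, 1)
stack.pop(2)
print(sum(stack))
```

append 6 → [4, 0, 3, 7, 8, 6]
append 3 → [4, 0, 3, 7, 8, 6, 3]
append 9 → [4, 0, 3, 7, 8, 6, 3, 9]
insert 1 at 7 → [4, 0, 3, 7, 8, 6, 3, 1, 9]
pop(2) removes 3 → [4, 0, 7, 8, 6, 3, 1, 9]
sum = 38

38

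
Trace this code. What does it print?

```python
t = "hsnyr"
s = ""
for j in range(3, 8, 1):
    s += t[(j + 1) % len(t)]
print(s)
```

j=3: add t[4]='r' → 'r'
j=4: add t[0]='h' → 'rh'
j=5: add t[1]='s' → 'rhs'
j=6: add t[2]='n' → 'rhsn'
j=7: add t[3]='y' → 'rhsny'

rhsny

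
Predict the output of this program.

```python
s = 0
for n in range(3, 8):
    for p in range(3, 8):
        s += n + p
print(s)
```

250

n=3,p=3: s = 0+6 = 6
n=3,p=4: s = 6+7 = 13
n=3,p=5: s = 13+8 = 21
n=3,p=6: s = 21+9 = 30
n=3,p=7: s = 30+10 = 40
n=4,p=3: s = 40+7 = 47
n=4,p=4: s = 47+8 = 55
n=4,p=5: s = 55+9 = 64
n=4,p=6: s = 64+10 = 74
n=4,p=7: s = 74+11 = 85
n=5,p=3: s = 85+8 = 93
n=5,p=4: s = 93+9 = 102
n=5,p=5: s = 102+10 = 112
n=5,p=6: s = 112+11 = 123
n=5,p=7: s = 123+12 = 135
n=6,p=3: s = 135+9 = 144
n=6,p=4: s = 144+10 = 154
n=6,p=5: s = 154+11 = 165
n=6,p=6: s = 165+12 = 177
n=6,p=7: s = 177+13 = 190
n=7,p=3: s = 190+10 = 200
n=7,p=4: s = 200+11 = 211
n=7,p=5: s = 211+12 = 223
n=7,p=6: s = 223+13 = 236
n=7,p=7: s = 236+14 = 250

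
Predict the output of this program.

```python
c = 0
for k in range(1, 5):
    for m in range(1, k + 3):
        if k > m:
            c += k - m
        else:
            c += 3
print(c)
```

46

k=1,m=1: not 1>1, c = 0+3 = 3
k=1,m=2: not 1>2, c = 3+3 = 6
k=1,m=3: not 1>3, c = 6+3 = 9
k=2,m=1: 2>1, c = 9+1 = 10
k=2,m=2: not 2>2, c = 10+3 = 13
k=2,m=3: not 2>3, c = 13+3 = 16
k=2,m=4: not 2>4, c = 16+3 = 19
k=3,m=1: 3>1, c = 19+2 = 21
k=3,m=2: 3>2, c = 21+1 = 22
k=3,m=3: not 3>3, c = 22+3 = 25
k=3,m=4: not 3>4, c = 25+3 = 28
k=3,m=5: not 3>5, c = 28+3 = 31
k=4,m=1: 4>1, c = 31+3 = 34
k=4,m=2: 4>2, c = 34+2 = 36
k=4,m=3: 4>3, c = 36+1 = 37
k=4,m=4: not 4>4, c = 37+3 = 40
k=4,m=5: not 4>5, c = 40+3 = 43
k=4,m=6: not 4>6, c = 43+3 = 46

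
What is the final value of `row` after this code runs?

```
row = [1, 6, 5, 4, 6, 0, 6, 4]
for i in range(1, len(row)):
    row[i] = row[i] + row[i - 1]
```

i=1: row[1] = 6+1 = 7 → [1, 7, 5, 4, 6, 0, 6, 4]
i=2: row[2] = 5+7 = 12 → [1, 7, 12, 4, 6, 0, 6, 4]
i=3: row[3] = 4+12 = 16 → [1, 7, 12, 16, 6, 0, 6, 4]
i=4: row[4] = 6+16 = 22 → [1, 7, 12, 16, 22, 0, 6, 4]
i=5: row[5] = 0+22 = 22 → [1, 7, 12, 16, 22, 22, 6, 4]
i=6: row[6] = 6+22 = 28 → [1, 7, 12, 16, 22, 22, 28, 4]
i=7: row[7] = 4+28 = 32 → [1, 7, 12, 16, 22, 22, 28, 32]

[1, 7, 12, 16, 22, 22, 28, 32]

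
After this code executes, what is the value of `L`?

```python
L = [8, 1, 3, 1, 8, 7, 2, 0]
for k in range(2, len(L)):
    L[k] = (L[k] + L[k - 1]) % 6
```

[8, 1, 4, 5, 1, 2, 4, 4]

k=2: L[2] = (3+1)%6 = 4 → [8, 1, 4, 1, 8, 7, 2, 0]
k=3: L[3] = (1+4)%6 = 5 → [8, 1, 4, 5, 8, 7, 2, 0]
k=4: L[4] = (8+5)%6 = 1 → [8, 1, 4, 5, 1, 7, 2, 0]
k=5: L[5] = (7+1)%6 = 2 → [8, 1, 4, 5, 1, 2, 2, 0]
k=6: L[6] = (2+2)%6 = 4 → [8, 1, 4, 5, 1, 2, 4, 0]
k=7: L[7] = (0+4)%6 = 4 → [8, 1, 4, 5, 1, 2, 4, 4]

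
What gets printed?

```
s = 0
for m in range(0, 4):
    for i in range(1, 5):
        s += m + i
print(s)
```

m=0,i=1: s = 0+1 = 1
m=0,i=2: s = 1+2 = 3
m=0,i=3: s = 3+3 = 6
m=0,i=4: s = 6+4 = 10
m=1,i=1: s = 10+2 = 12
m=1,i=2: s = 12+3 = 15
m=1,i=3: s = 15+4 = 19
m=1,i=4: s = 19+5 = 24
m=2,i=1: s = 24+3 = 27
m=2,i=2: s = 27+4 = 31
m=2,i=3: s = 31+5 = 36
m=2,i=4: s = 36+6 = 42
m=3,i=1: s = 42+4 = 46
m=3,i=2: s = 46+5 = 51
m=3,i=3: s = 51+6 = 57
m=3,i=4: s = 57+7 = 64

64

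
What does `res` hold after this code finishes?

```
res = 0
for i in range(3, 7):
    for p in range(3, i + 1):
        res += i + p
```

i=3,p=3: res = 0+6 = 6
i=4,p=3: res = 6+7 = 13
i=4,p=4: res = 13+8 = 21
i=5,p=3: res = 21+8 = 29
i=5,p=4: res = 29+9 = 38
i=5,p=5: res = 38+10 = 48
i=6,p=3: res = 48+9 = 57
i=6,p=4: res = 57+10 = 67
i=6,p=5: res = 67+11 = 78
i=6,p=6: res = 78+12 = 90

90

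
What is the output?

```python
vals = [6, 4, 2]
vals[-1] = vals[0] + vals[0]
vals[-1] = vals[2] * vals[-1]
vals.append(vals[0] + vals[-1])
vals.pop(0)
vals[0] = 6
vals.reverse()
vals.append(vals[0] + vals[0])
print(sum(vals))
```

vals[-1] = vals[0]+vals[0] = 6+6 = 12 → [6, 4, 12]
vals[-1] = vals[2]*vals[-1] = 12*12 = 144 → [6, 4, 144]
append vals[0]+vals[-1] = 6+144 = 150 → [6, 4, 144, 150]
pop(0) removes 6 → [4, 144, 150]
vals[0] = 6 → [6, 144, 150]
reverse → [150, 144, 6]
append vals[0]+vals[0] = 150+150 = 300 → [150, 144, 6, 300]
sum = 600

600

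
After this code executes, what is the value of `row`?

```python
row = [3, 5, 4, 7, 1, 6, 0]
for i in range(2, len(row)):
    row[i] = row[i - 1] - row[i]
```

i=2: row[2] = 5-4 = 1 → [3, 5, 1, 7, 1, 6, 0]
i=3: row[3] = 1-7 = -6 → [3, 5, 1, -6, 1, 6, 0]
i=4: row[4] = (-6)-1 = -7 → [3, 5, 1, -6, -7, 6, 0]
i=5: row[5] = (-7)-6 = -13 → [3, 5, 1, -6, -7, -13, 0]
i=6: row[6] = (-13)-0 = -13 → [3, 5, 1, -6, -7, -13, -13]

[3, 5, 1, -6, -7, -13, -13]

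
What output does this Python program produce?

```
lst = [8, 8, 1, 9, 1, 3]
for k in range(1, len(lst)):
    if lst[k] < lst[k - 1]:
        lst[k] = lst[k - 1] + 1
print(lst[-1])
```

11

k=1: 8>=8, unchanged → [8, 8, 1, 9, 1, 3]
k=2: 1<8, lst[2] = 8+1 = 9 → [8, 8, 9, 9, 1, 3]
k=3: 9>=9, unchanged → [8, 8, 9, 9, 1, 3]
k=4: 1<9, lst[4] = 9+1 = 10 → [8, 8, 9, 9, 10, 3]
k=5: 3<10, lst[5] = 10+1 = 11 → [8, 8, 9, 9, 10, 11]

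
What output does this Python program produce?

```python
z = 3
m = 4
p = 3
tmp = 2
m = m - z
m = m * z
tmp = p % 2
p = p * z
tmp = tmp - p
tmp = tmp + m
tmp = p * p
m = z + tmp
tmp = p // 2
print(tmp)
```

4

m = 4-3 = 1
m = 1*3 = 3
tmp = 3%2 = 1
p = 3*3 = 9
tmp = 1-9 = -8
tmp = (-8)+3 = -5
tmp = 9*9 = 81
m = 3+81 = 84
tmp = 9//2 = 4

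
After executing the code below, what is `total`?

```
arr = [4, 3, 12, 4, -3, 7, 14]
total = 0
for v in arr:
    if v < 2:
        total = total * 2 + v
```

v=4: not <2
v=3: not <2
v=12: not <2
v=4: not <2
v=-3: <2, total = 0*2+(-3) = -3
v=7: not <2
v=14: not <2

-3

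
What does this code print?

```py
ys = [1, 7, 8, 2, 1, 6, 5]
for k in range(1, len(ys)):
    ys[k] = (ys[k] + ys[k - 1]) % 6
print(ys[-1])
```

k=1: ys[1] = (7+1)%6 = 2 → [1, 2, 8, 2, 1, 6, 5]
k=2: ys[2] = (8+2)%6 = 4 → [1, 2, 4, 2, 1, 6, 5]
k=3: ys[3] = (2+4)%6 = 0 → [1, 2, 4, 0, 1, 6, 5]
k=4: ys[4] = (1+0)%6 = 1 → [1, 2, 4, 0, 1, 6, 5]
k=5: ys[5] = (6+1)%6 = 1 → [1, 2, 4, 0, 1, 1, 5]
k=6: ys[6] = (5+1)%6 = 0 → [1, 2, 4, 0, 1, 1, 0]

0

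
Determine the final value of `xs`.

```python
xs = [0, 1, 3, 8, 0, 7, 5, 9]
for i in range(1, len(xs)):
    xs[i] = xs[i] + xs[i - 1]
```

i=1: xs[1] = 1+0 = 1 → [0, 1, 3, 8, 0, 7, 5, 9]
i=2: xs[2] = 3+1 = 4 → [0, 1, 4, 8, 0, 7, 5, 9]
i=3: xs[3] = 8+4 = 12 → [0, 1, 4, 12, 0, 7, 5, 9]
i=4: xs[4] = 0+12 = 12 → [0, 1, 4, 12, 12, 7, 5, 9]
i=5: xs[5] = 7+12 = 19 → [0, 1, 4, 12, 12, 19, 5, 9]
i=6: xs[6] = 5+19 = 24 → [0, 1, 4, 12, 12, 19, 24, 9]
i=7: xs[7] = 9+24 = 33 → [0, 1, 4, 12, 12, 19, 24, 33]

[0, 1, 4, 12, 12, 19, 24, 33]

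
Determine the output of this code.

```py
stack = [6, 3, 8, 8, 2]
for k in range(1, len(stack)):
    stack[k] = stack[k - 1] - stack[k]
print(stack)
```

k=1: stack[1] = 6-3 = 3 → [6, 3, 8, 8, 2]
k=2: stack[2] = 3-8 = -5 → [6, 3, -5, 8, 2]
k=3: stack[3] = (-5)-8 = -13 → [6, 3, -5, -13, 2]
k=4: stack[4] = (-13)-2 = -15 → [6, 3, -5, -13, -15]

[6, 3, -5, -13, -15]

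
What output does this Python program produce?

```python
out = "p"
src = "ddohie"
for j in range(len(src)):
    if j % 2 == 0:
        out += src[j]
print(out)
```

pdoi

j=0: add 'd' → 'pd'
j=1: skip
j=2: add 'o' → 'pdo'
j=3: skip
j=4: add 'i' → 'pdoi'
j=5: skip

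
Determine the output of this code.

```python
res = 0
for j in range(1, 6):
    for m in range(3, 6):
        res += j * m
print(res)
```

j=1,m=3: res = 0+3 = 3
j=1,m=4: res = 3+4 = 7
j=1,m=5: res = 7+5 = 12
j=2,m=3: res = 12+6 = 18
j=2,m=4: res = 18+8 = 26
j=2,m=5: res = 26+10 = 36
j=3,m=3: res = 36+9 = 45
j=3,m=4: res = 45+12 = 57
j=3,m=5: res = 57+15 = 72
j=4,m=3: res = 72+12 = 84
j=4,m=4: res = 84+16 = 100
j=4,m=5: res = 100+20 = 120
j=5,m=3: res = 120+15 = 135
j=5,m=4: res = 135+20 = 155
j=5,m=5: res = 155+25 = 180

180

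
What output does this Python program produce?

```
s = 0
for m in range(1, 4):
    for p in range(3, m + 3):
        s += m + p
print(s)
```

36

m=1,p=3: s = 0+4 = 4
m=2,p=3: s = 4+5 = 9
m=2,p=4: s = 9+6 = 15
m=3,p=3: s = 15+6 = 21
m=3,p=4: s = 21+7 = 28
m=3,p=5: s = 28+8 = 36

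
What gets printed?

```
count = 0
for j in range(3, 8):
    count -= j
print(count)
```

-25

j=3: count = 0-3 = -3
j=4: count = (-3)-4 = -7
j=5: count = (-7)-5 = -12
j=6: count = (-12)-6 = -18
j=7: count = (-18)-7 = -25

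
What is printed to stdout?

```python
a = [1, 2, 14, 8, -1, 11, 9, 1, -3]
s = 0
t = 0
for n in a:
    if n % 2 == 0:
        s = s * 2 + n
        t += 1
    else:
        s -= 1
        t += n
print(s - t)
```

n=1: not even, s = 0-1 = -1; t=1
n=2: even, s = (-1)*2+2 = 0; t=2
n=14: even, s = 0*2+14 = 14; t=3
n=8: even, s = 14*2+8 = 36; t=4
n=-1: not even, s = 36-1 = 35; t=3
n=11: not even, s = 35-1 = 34; t=14
n=9: not even, s = 34-1 = 33; t=23
n=1: not even, s = 33-1 = 32; t=24
n=-3: not even, s = 32-1 = 31; t=21
s-t = 31-21 = 10

10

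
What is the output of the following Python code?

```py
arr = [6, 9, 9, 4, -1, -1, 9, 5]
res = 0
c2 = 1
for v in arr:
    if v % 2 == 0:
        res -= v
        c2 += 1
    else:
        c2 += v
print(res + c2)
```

23

v=6: even, res = 0-6 = -6; c2=2
v=9: not even; c2=11
v=9: not even; c2=20
v=4: even, res = (-6)-4 = -10; c2=21
v=-1: not even; c2=20
v=-1: not even; c2=19
v=9: not even; c2=28
v=5: not even; c2=33
res+c2 = (-10)+33 = 23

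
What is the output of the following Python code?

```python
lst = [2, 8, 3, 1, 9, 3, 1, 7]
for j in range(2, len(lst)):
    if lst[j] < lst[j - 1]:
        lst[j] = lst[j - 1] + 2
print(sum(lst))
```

j=2: 3<8, lst[2] = 8+2 = 10 → [2, 8, 10, 1, 9, 3, 1, 7]
j=3: 1<10, lst[3] = 10+2 = 12 → [2, 8, 10, 12, 9, 3, 1, 7]
j=4: 9<12, lst[4] = 12+2 = 14 → [2, 8, 10, 12, 14, 3, 1, 7]
j=5: 3<14, lst[5] = 14+2 = 16 → [2, 8, 10, 12, 14, 16, 1, 7]
j=6: 1<16, lst[6] = 16+2 = 18 → [2, 8, 10, 12, 14, 16, 18, 7]
j=7: 7<18, lst[7] = 18+2 = 20 → [2, 8, 10, 12, 14, 16, 18, 20]
sum = 100

100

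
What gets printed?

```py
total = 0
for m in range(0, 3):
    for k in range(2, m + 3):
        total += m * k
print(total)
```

23

m=0,k=2: total = 0+0 = 0
m=1,k=2: total = 0+2 = 2
m=1,k=3: total = 2+3 = 5
m=2,k=2: total = 5+4 = 9
m=2,k=3: total = 9+6 = 15
m=2,k=4: total = 15+8 = 23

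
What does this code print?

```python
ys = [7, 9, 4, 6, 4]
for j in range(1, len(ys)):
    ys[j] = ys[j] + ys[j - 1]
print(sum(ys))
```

99

j=1: ys[1] = 9+7 = 16 → [7, 16, 4, 6, 4]
j=2: ys[2] = 4+16 = 20 → [7, 16, 20, 6, 4]
j=3: ys[3] = 6+20 = 26 → [7, 16, 20, 26, 4]
j=4: ys[4] = 4+26 = 30 → [7, 16, 20, 26, 30]
sum = 99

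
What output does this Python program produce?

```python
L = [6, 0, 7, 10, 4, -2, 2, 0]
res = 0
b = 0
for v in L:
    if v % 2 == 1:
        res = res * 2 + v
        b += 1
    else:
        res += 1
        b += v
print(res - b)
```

-5

v=6: not odd, res = 0+1 = 1; b=6
v=0: not odd, res = 1+1 = 2; b=6
v=7: odd, res = 2*2+7 = 11; b=7
v=10: not odd, res = 11+1 = 12; b=17
v=4: not odd, res = 12+1 = 13; b=21
v=-2: not odd, res = 13+1 = 14; b=19
v=2: not odd, res = 14+1 = 15; b=21
v=0: not odd, res = 15+1 = 16; b=21
res-b = 16-21 = -5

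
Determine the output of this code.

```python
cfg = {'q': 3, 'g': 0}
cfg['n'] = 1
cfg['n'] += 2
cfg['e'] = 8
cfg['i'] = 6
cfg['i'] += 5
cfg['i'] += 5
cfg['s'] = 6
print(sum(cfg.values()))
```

36

cfg['n'] = 1 → {'q': 3, 'g': 0, 'n': 1}
cfg['n'] = 1+2 = 3 → {'q': 3, 'g': 0, 'n': 3}
cfg['e'] = 8 → {'q': 3, 'g': 0, 'n': 3, 'e': 8}
cfg['i'] = 6 → {'q': 3, 'g': 0, 'n': 3, 'e': 8, 'i': 6}
cfg['i'] = 6+5 = 11 → {'q': 3, 'g': 0, 'n': 3, 'e': 8, 'i': 11}
cfg['i'] = 11+5 = 16 → {'q': 3, 'g': 0, 'n': 3, 'e': 8, 'i': 16}
cfg['s'] = 6 → {'q': 3, 'g': 0, 'n': 3, 'e': 8, 'i': 16, 's': 6}
sum of values = 36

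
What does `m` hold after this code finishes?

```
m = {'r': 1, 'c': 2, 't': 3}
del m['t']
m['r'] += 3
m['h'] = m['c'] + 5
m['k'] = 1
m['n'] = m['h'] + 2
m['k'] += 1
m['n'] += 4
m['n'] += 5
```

{'r': 4, 'c': 2, 'h': 7, 'k': 2, 'n': 18}

del 't' → {'r': 1, 'c': 2}
m['r'] = 1+3 = 4 → {'r': 4, 'c': 2}
m['h'] = m['c']+5 = 7 → {'r': 4, 'c': 2, 'h': 7}
m['k'] = 1 → {'r': 4, 'c': 2, 'h': 7, 'k': 1}
m['n'] = m['h']+2 = 9 → {'r': 4, 'c': 2, 'h': 7, 'k': 1, 'n': 9}
m['k'] = 1+1 = 2 → {'r': 4, 'c': 2, 'h': 7, 'k': 2, 'n': 9}
m['n'] = 9+4 = 13 → {'r': 4, 'c': 2, 'h': 7, 'k': 2, 'n': 13}
m['n'] = 13+5 = 18 → {'r': 4, 'c': 2, 'h': 7, 'k': 2, 'n': 18}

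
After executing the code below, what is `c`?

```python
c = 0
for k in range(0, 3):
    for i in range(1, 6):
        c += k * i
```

k=0,i=1: c = 0+0 = 0
k=0,i=2: c = 0+0 = 0
k=0,i=3: c = 0+0 = 0
k=0,i=4: c = 0+0 = 0
k=0,i=5: c = 0+0 = 0
k=1,i=1: c = 0+1 = 1
k=1,i=2: c = 1+2 = 3
k=1,i=3: c = 3+3 = 6
k=1,i=4: c = 6+4 = 10
k=1,i=5: c = 10+5 = 15
k=2,i=1: c = 15+2 = 17
k=2,i=2: c = 17+4 = 21
k=2,i=3: c = 21+6 = 27
k=2,i=4: c = 27+8 = 35
k=2,i=5: c = 35+10 = 45

45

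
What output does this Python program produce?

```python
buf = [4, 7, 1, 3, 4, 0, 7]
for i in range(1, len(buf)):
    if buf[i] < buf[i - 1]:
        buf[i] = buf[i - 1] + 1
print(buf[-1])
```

12

i=1: 7>=4, unchanged → [4, 7, 1, 3, 4, 0, 7]
i=2: 1<7, buf[2] = 7+1 = 8 → [4, 7, 8, 3, 4, 0, 7]
i=3: 3<8, buf[3] = 8+1 = 9 → [4, 7, 8, 9, 4, 0, 7]
i=4: 4<9, buf[4] = 9+1 = 10 → [4, 7, 8, 9, 10, 0, 7]
i=5: 0<10, buf[5] = 10+1 = 11 → [4, 7, 8, 9, 10, 11, 7]
i=6: 7<11, buf[6] = 11+1 = 12 → [4, 7, 8, 9, 10, 11, 12]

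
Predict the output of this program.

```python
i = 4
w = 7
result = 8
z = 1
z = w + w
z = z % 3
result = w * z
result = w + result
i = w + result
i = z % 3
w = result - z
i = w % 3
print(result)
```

z = 7+7 = 14
z = 14%3 = 2
result = 7*2 = 14
result = 7+14 = 21
i = 7+21 = 28
i = 2%3 = 2
w = 21-2 = 19
i = 19%3 = 1

21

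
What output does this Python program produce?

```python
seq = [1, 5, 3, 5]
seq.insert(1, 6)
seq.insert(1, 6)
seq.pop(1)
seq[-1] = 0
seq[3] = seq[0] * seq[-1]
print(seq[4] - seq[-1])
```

insert 6 at 1 → [1, 6, 5, 3, 5]
insert 6 at 1 → [1, 6, 6, 5, 3, 5]
pop(1) removes 6 → [1, 6, 5, 3, 5]
seq[-1] = 0 → [1, 6, 5, 3, 0]
seq[3] = seq[0]*seq[-1] = 1*0 = 0 → [1, 6, 5, 0, 0]
seq[4]-seq[-1] = 0-0 = 0

0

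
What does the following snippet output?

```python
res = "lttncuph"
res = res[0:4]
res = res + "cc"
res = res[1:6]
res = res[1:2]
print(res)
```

t

slice [0:4] → 'lttn'
+ 'cc' → 'lttncc'
slice [1:6] → 'ttncc'
slice [1:2] → 't'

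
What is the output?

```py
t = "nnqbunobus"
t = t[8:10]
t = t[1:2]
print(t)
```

s

slice [8:10] → 'us'
slice [1:2] → 's'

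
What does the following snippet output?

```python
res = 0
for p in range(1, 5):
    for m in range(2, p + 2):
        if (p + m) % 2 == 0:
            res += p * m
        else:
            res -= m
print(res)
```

p=1,m=2: odd sum, res = 0-2 = -2
p=2,m=2: even sum, res = (-2)+4 = 2
p=2,m=3: odd sum, res = 2-3 = -1
p=3,m=2: odd sum, res = (-1)-2 = -3
p=3,m=3: even sum, res = (-3)+9 = 6
p=3,m=4: odd sum, res = 6-4 = 2
p=4,m=2: even sum, res = 2+8 = 10
p=4,m=3: odd sum, res = 10-3 = 7
p=4,m=4: even sum, res = 7+16 = 23
p=4,m=5: odd sum, res = 23-5 = 18

18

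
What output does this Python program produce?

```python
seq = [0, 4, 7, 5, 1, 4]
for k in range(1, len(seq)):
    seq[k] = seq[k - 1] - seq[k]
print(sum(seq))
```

-69

k=1: seq[1] = 0-4 = -4 → [0, -4, 7, 5, 1, 4]
k=2: seq[2] = (-4)-7 = -11 → [0, -4, -11, 5, 1, 4]
k=3: seq[3] = (-11)-5 = -16 → [0, -4, -11, -16, 1, 4]
k=4: seq[4] = (-16)-1 = -17 → [0, -4, -11, -16, -17, 4]
k=5: seq[5] = (-17)-4 = -21 → [0, -4, -11, -16, -17, -21]
sum = -69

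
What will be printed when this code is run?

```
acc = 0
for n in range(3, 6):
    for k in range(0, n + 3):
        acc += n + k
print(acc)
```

n=3,k=0: acc = 0+3 = 3
n=3,k=1: acc = 3+4 = 7
n=3,k=2: acc = 7+5 = 12
n=3,k=3: acc = 12+6 = 18
n=3,k=4: acc = 18+7 = 25
n=3,k=5: acc = 25+8 = 33
n=4,k=0: acc = 33+4 = 37
n=4,k=1: acc = 37+5 = 42
n=4,k=2: acc = 42+6 = 48
n=4,k=3: acc = 48+7 = 55
n=4,k=4: acc = 55+8 = 63
n=4,k=5: acc = 63+9 = 72
n=4,k=6: acc = 72+10 = 82
n=5,k=0: acc = 82+5 = 87
n=5,k=1: acc = 87+6 = 93
n=5,k=2: acc = 93+7 = 100
n=5,k=3: acc = 100+8 = 108
n=5,k=4: acc = 108+9 = 117
n=5,k=5: acc = 117+10 = 127
n=5,k=6: acc = 127+11 = 138
n=5,k=7: acc = 138+12 = 150

150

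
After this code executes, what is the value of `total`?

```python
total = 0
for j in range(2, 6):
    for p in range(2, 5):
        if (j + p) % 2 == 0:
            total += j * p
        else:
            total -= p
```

42

j=2,p=2: even sum, total = 0+4 = 4
j=2,p=3: odd sum, total = 4-3 = 1
j=2,p=4: even sum, total = 1+8 = 9
j=3,p=2: odd sum, total = 9-2 = 7
j=3,p=3: even sum, total = 7+9 = 16
j=3,p=4: odd sum, total = 16-4 = 12
j=4,p=2: even sum, total = 12+8 = 20
j=4,p=3: odd sum, total = 20-3 = 17
j=4,p=4: even sum, total = 17+16 = 33
j=5,p=2: odd sum, total = 33-2 = 31
j=5,p=3: even sum, total = 31+15 = 46
j=5,p=4: odd sum, total = 46-4 = 42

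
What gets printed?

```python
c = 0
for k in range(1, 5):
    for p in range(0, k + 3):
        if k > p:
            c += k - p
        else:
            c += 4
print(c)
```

68

k=1,p=0: 1>0, c = 0+1 = 1
k=1,p=1: not 1>1, c = 1+4 = 5
k=1,p=2: not 1>2, c = 5+4 = 9
k=1,p=3: not 1>3, c = 9+4 = 13
k=2,p=0: 2>0, c = 13+2 = 15
k=2,p=1: 2>1, c = 15+1 = 16
k=2,p=2: not 2>2, c = 16+4 = 20
k=2,p=3: not 2>3, c = 20+4 = 24
k=2,p=4: not 2>4, c = 24+4 = 28
k=3,p=0: 3>0, c = 28+3 = 31
k=3,p=1: 3>1, c = 31+2 = 33
k=3,p=2: 3>2, c = 33+1 = 34
k=3,p=3: not 3>3, c = 34+4 = 38
k=3,p=4: not 3>4, c = 38+4 = 42
k=3,p=5: not 3>5, c = 42+4 = 46
k=4,p=0: 4>0, c = 46+4 = 50
k=4,p=1: 4>1, c = 50+3 = 53
k=4,p=2: 4>2, c = 53+2 = 55
k=4,p=3: 4>3, c = 55+1 = 56
k=4,p=4: not 4>4, c = 56+4 = 60
k=4,p=5: not 4>5, c = 60+4 = 64
k=4,p=6: not 4>6, c = 64+4 = 68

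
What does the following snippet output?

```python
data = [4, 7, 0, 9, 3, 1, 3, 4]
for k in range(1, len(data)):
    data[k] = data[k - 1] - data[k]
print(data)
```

[4, -3, -3, -12, -15, -16, -19, -23]

k=1: data[1] = 4-7 = -3 → [4, -3, 0, 9, 3, 1, 3, 4]
k=2: data[2] = (-3)-0 = -3 → [4, -3, -3, 9, 3, 1, 3, 4]
k=3: data[3] = (-3)-9 = -12 → [4, -3, -3, -12, 3, 1, 3, 4]
k=4: data[4] = (-12)-3 = -15 → [4, -3, -3, -12, -15, 1, 3, 4]
k=5: data[5] = (-15)-1 = -16 → [4, -3, -3, -12, -15, -16, 3, 4]
k=6: data[6] = (-16)-3 = -19 → [4, -3, -3, -12, -15, -16, -19, 4]
k=7: data[7] = (-19)-4 = -23 → [4, -3, -3, -12, -15, -16, -19, -23]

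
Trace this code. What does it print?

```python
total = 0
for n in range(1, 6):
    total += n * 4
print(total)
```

60

n=1: total = 0+1*4 = 4
n=2: total = 4+2*4 = 12
n=3: total = 12+3*4 = 24
n=4: total = 24+4*4 = 40
n=5: total = 40+5*4 = 60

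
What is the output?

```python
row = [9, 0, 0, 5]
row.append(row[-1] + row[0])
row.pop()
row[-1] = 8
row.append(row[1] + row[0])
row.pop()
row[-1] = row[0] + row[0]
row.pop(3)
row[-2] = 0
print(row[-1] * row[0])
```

append row[-1]+row[0] = 5+9 = 14 → [9, 0, 0, 5, 14]
pop() removes 14 → [9, 0, 0, 5]
row[-1] = 8 → [9, 0, 0, 8]
append row[1]+row[0] = 0+9 = 9 → [9, 0, 0, 8, 9]
pop() removes 9 → [9, 0, 0, 8]
row[-1] = row[0]+row[0] = 9+9 = 18 → [9, 0, 0, 18]
pop(3) removes 18 → [9, 0, 0]
row[-2] = 0 → [9, 0, 0]
row[-1]*row[0] = 0*9 = 0

0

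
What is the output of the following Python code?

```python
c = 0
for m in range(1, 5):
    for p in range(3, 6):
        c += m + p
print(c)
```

m=1,p=3: c = 0+4 = 4
m=1,p=4: c = 4+5 = 9
m=1,p=5: c = 9+6 = 15
m=2,p=3: c = 15+5 = 20
m=2,p=4: c = 20+6 = 26
m=2,p=5: c = 26+7 = 33
m=3,p=3: c = 33+6 = 39
m=3,p=4: c = 39+7 = 46
m=3,p=5: c = 46+8 = 54
m=4,p=3: c = 54+7 = 61
m=4,p=4: c = 61+8 = 69
m=4,p=5: c = 69+9 = 78

78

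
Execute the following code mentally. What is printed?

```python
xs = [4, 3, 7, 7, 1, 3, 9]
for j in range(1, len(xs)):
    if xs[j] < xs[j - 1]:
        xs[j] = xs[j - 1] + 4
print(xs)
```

[4, 8, 12, 16, 20, 24, 28]

j=1: 3<4, xs[1] = 4+4 = 8 → [4, 8, 7, 7, 1, 3, 9]
j=2: 7<8, xs[2] = 8+4 = 12 → [4, 8, 12, 7, 1, 3, 9]
j=3: 7<12, xs[3] = 12+4 = 16 → [4, 8, 12, 16, 1, 3, 9]
j=4: 1<16, xs[4] = 16+4 = 20 → [4, 8, 12, 16, 20, 3, 9]
j=5: 3<20, xs[5] = 20+4 = 24 → [4, 8, 12, 16, 20, 24, 9]
j=6: 9<24, xs[6] = 24+4 = 28 → [4, 8, 12, 16, 20, 24, 28]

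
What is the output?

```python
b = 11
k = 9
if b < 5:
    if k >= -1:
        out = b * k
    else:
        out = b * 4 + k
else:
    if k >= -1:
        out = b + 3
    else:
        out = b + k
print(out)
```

14

b=11, k=9
b < 5 is False; k >= -1 is True
→ out = b + 3 = 14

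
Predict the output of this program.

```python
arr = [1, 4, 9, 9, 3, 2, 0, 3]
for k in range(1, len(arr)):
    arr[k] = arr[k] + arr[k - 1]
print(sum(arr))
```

k=1: arr[1] = 4+1 = 5 → [1, 5, 9, 9, 3, 2, 0, 3]
k=2: arr[2] = 9+5 = 14 → [1, 5, 14, 9, 3, 2, 0, 3]
k=3: arr[3] = 9+14 = 23 → [1, 5, 14, 23, 3, 2, 0, 3]
k=4: arr[4] = 3+23 = 26 → [1, 5, 14, 23, 26, 2, 0, 3]
k=5: arr[5] = 2+26 = 28 → [1, 5, 14, 23, 26, 28, 0, 3]
k=6: arr[6] = 0+28 = 28 → [1, 5, 14, 23, 26, 28, 28, 3]
k=7: arr[7] = 3+28 = 31 → [1, 5, 14, 23, 26, 28, 28, 31]
sum = 156

156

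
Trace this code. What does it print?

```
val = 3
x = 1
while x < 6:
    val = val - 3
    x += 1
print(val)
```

x=1: val = 3-3 = 0
x=2: val = 0-3 = -3
x=3: val = (-3)-3 = -6
x=4: val = (-6)-3 = -9
x=5: val = (-9)-3 = -12

-12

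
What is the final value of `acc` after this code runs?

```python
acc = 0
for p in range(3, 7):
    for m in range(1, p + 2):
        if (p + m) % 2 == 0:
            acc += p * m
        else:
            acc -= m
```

p=3,m=1: even sum, acc = 0+3 = 3
p=3,m=2: odd sum, acc = 3-2 = 1
p=3,m=3: even sum, acc = 1+9 = 10
p=3,m=4: odd sum, acc = 10-4 = 6
p=4,m=1: odd sum, acc = 6-1 = 5
p=4,m=2: even sum, acc = 5+8 = 13
p=4,m=3: odd sum, acc = 13-3 = 10
p=4,m=4: even sum, acc = 10+16 = 26
p=4,m=5: odd sum, acc = 26-5 = 21
p=5,m=1: even sum, acc = 21+5 = 26
p=5,m=2: odd sum, acc = 26-2 = 24
p=5,m=3: even sum, acc = 24+15 = 39
p=5,m=4: odd sum, acc = 39-4 = 35
p=5,m=5: even sum, acc = 35+25 = 60
p=5,m=6: odd sum, acc = 60-6 = 54
p=6,m=1: odd sum, acc = 54-1 = 53
p=6,m=2: even sum, acc = 53+12 = 65
p=6,m=3: odd sum, acc = 65-3 = 62
p=6,m=4: even sum, acc = 62+24 = 86
p=6,m=5: odd sum, acc = 86-5 = 81
p=6,m=6: even sum, acc = 81+36 = 117
p=6,m=7: odd sum, acc = 117-7 = 110

110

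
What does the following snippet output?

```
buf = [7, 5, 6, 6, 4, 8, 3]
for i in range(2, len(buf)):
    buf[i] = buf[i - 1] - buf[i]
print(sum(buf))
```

i=2: buf[2] = 5-6 = -1 → [7, 5, -1, 6, 4, 8, 3]
i=3: buf[3] = (-1)-6 = -7 → [7, 5, -1, -7, 4, 8, 3]
i=4: buf[4] = (-7)-4 = -11 → [7, 5, -1, -7, -11, 8, 3]
i=5: buf[5] = (-11)-8 = -19 → [7, 5, -1, -7, -11, -19, 3]
i=6: buf[6] = (-19)-3 = -22 → [7, 5, -1, -7, -11, -19, -22]
sum = -48

-48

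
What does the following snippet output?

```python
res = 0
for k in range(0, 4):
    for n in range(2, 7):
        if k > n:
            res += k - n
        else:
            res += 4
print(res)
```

k=0,n=2: not 0>2, res = 0+4 = 4
k=0,n=3: not 0>3, res = 4+4 = 8
k=0,n=4: not 0>4, res = 8+4 = 12
k=0,n=5: not 0>5, res = 12+4 = 16
k=0,n=6: not 0>6, res = 16+4 = 20
k=1,n=2: not 1>2, res = 20+4 = 24
k=1,n=3: not 1>3, res = 24+4 = 28
k=1,n=4: not 1>4, res = 28+4 = 32
k=1,n=5: not 1>5, res = 32+4 = 36
k=1,n=6: not 1>6, res = 36+4 = 40
k=2,n=2: not 2>2, res = 40+4 = 44
k=2,n=3: not 2>3, res = 44+4 = 48
k=2,n=4: not 2>4, res = 48+4 = 52
k=2,n=5: not 2>5, res = 52+4 = 56
k=2,n=6: not 2>6, res = 56+4 = 60
k=3,n=2: 3>2, res = 60+1 = 61
k=3,n=3: not 3>3, res = 61+4 = 65
k=3,n=4: not 3>4, res = 65+4 = 69
k=3,n=5: not 3>5, res = 69+4 = 73
k=3,n=6: not 3>6, res = 73+4 = 77

77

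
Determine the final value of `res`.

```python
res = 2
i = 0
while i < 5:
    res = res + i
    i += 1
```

12

i=0: res = 2+0 = 2
i=1: res = 2+1 = 3
i=2: res = 3+2 = 5
i=3: res = 5+3 = 8
i=4: res = 8+4 = 12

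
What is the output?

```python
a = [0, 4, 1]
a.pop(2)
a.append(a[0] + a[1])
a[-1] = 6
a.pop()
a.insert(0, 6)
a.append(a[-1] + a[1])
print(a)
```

pop(2) removes 1 → [0, 4]
append a[0]+a[1] = 0+4 = 4 → [0, 4, 4]
a[-1] = 6 → [0, 4, 6]
pop() removes 6 → [0, 4]
insert 6 at 0 → [6, 0, 4]
append a[-1]+a[1] = 4+0 = 4 → [6, 0, 4, 4]

[6, 0, 4, 4]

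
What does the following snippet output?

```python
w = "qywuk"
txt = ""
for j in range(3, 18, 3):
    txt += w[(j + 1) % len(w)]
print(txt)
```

kwquy

j=3: add w[4]='k' → 'k'
j=6: add w[2]='w' → 'kw'
j=9: add w[0]='q' → 'kwq'
j=12: add w[3]='u' → 'kwqu'
j=15: add w[1]='y' → 'kwquy'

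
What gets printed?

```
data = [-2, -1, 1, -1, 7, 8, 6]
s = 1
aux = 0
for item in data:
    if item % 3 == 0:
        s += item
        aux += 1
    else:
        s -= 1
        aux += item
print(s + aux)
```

14

item=-2: not %3==0, s = 1-1 = 0; aux=-2
item=-1: not %3==0, s = 0-1 = -1; aux=-3
item=1: not %3==0, s = (-1)-1 = -2; aux=-2
item=-1: not %3==0, s = (-2)-1 = -3; aux=-3
item=7: not %3==0, s = (-3)-1 = -4; aux=4
item=8: not %3==0, s = (-4)-1 = -5; aux=12
item=6: %3==0, s = (-5)+6 = 1; aux=13
s+aux = 1+13 = 14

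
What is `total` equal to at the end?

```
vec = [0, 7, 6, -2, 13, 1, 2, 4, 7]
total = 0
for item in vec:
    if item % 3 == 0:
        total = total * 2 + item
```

6

item=0: %3==0, total = 0*2+0 = 0
item=7: not %3==0
item=6: %3==0, total = 0*2+6 = 6
item=-2: not %3==0
item=13: not %3==0
item=1: not %3==0
item=2: not %3==0
item=4: not %3==0
item=7: not %3==0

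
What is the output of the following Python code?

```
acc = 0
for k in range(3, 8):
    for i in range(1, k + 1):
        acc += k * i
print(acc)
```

k=3,i=1: acc = 0+3 = 3
k=3,i=2: acc = 3+6 = 9
k=3,i=3: acc = 9+9 = 18
k=4,i=1: acc = 18+4 = 22
k=4,i=2: acc = 22+8 = 30
k=4,i=3: acc = 30+12 = 42
k=4,i=4: acc = 42+16 = 58
k=5,i=1: acc = 58+5 = 63
k=5,i=2: acc = 63+10 = 73
k=5,i=3: acc = 73+15 = 88
k=5,i=4: acc = 88+20 = 108
k=5,i=5: acc = 108+25 = 133
k=6,i=1: acc = 133+6 = 139
k=6,i=2: acc = 139+12 = 151
k=6,i=3: acc = 151+18 = 169
k=6,i=4: acc = 169+24 = 193
k=6,i=5: acc = 193+30 = 223
k=6,i=6: acc = 223+36 = 259
k=7,i=1: acc = 259+7 = 266
k=7,i=2: acc = 266+14 = 280
k=7,i=3: acc = 280+21 = 301
k=7,i=4: acc = 301+28 = 329
k=7,i=5: acc = 329+35 = 364
k=7,i=6: acc = 364+42 = 406
k=7,i=7: acc = 406+49 = 455

455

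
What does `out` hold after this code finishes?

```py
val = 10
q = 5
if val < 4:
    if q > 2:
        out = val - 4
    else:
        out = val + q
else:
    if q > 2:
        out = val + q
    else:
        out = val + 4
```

val=10, q=5
val < 4 is False; q > 2 is True
→ out = val + q = 15

15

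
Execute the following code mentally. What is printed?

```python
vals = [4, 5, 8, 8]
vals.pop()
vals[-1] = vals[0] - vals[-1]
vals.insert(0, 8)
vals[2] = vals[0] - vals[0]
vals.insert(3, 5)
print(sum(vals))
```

13

pop() removes 8 → [4, 5, 8]
vals[-1] = vals[0]-vals[-1] = 4-8 = -4 → [4, 5, -4]
insert 8 at 0 → [8, 4, 5, -4]
vals[2] = vals[0]-vals[0] = 8-8 = 0 → [8, 4, 0, -4]
insert 5 at 3 → [8, 4, 0, 5, -4]
sum = 13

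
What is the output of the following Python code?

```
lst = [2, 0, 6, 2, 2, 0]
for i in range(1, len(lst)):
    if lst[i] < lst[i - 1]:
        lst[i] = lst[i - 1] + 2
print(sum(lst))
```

i=1: 0<2, lst[1] = 2+2 = 4 → [2, 4, 6, 2, 2, 0]
i=2: 6>=4, unchanged → [2, 4, 6, 2, 2, 0]
i=3: 2<6, lst[3] = 6+2 = 8 → [2, 4, 6, 8, 2, 0]
i=4: 2<8, lst[4] = 8+2 = 10 → [2, 4, 6, 8, 10, 0]
i=5: 0<10, lst[5] = 10+2 = 12 → [2, 4, 6, 8, 10, 12]
sum = 42

42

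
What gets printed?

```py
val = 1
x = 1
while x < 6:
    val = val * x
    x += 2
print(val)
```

x=1: val = 1*1 = 1
x=3: val = 1*3 = 3
x=5: val = 3*5 = 15

15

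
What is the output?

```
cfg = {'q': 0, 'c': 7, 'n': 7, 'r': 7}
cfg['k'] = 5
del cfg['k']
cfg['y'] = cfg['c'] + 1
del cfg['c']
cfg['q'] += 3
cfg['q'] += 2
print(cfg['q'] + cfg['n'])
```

cfg['k'] = 5 → {'q': 0, 'c': 7, 'n': 7, 'r': 7, 'k': 5}
del 'k' → {'q': 0, 'c': 7, 'n': 7, 'r': 7}
cfg['y'] = cfg['c']+1 = 8 → {'q': 0, 'c': 7, 'n': 7, 'r': 7, 'y': 8}
del 'c' → {'q': 0, 'n': 7, 'r': 7, 'y': 8}
cfg['q'] = 0+3 = 3 → {'q': 3, 'n': 7, 'r': 7, 'y': 8}
cfg['q'] = 3+2 = 5 → {'q': 5, 'n': 7, 'r': 7, 'y': 8}
cfg['q']+cfg['n'] = 5+7 = 12

12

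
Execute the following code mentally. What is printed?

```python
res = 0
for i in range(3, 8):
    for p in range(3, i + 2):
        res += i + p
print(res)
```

i=3,p=3: res = 0+6 = 6
i=3,p=4: res = 6+7 = 13
i=4,p=3: res = 13+7 = 20
i=4,p=4: res = 20+8 = 28
i=4,p=5: res = 28+9 = 37
i=5,p=3: res = 37+8 = 45
i=5,p=4: res = 45+9 = 54
i=5,p=5: res = 54+10 = 64
i=5,p=6: res = 64+11 = 75
i=6,p=3: res = 75+9 = 84
i=6,p=4: res = 84+10 = 94
i=6,p=5: res = 94+11 = 105
i=6,p=6: res = 105+12 = 117
i=6,p=7: res = 117+13 = 130
i=7,p=3: res = 130+10 = 140
i=7,p=4: res = 140+11 = 151
i=7,p=5: res = 151+12 = 163
i=7,p=6: res = 163+13 = 176
i=7,p=7: res = 176+14 = 190
i=7,p=8: res = 190+15 = 205

205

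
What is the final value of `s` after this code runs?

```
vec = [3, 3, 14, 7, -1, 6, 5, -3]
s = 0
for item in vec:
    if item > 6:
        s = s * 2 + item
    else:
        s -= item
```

4

item=3: not >6, s = 0-3 = -3
item=3: not >6, s = (-3)-3 = -6
item=14: >6, s = (-6)*2+14 = 2
item=7: >6, s = 2*2+7 = 11
item=-1: not >6, s = 11-(-1) = 12
item=6: not >6, s = 12-6 = 6
item=5: not >6, s = 6-5 = 1
item=-3: not >6, s = 1-(-3) = 4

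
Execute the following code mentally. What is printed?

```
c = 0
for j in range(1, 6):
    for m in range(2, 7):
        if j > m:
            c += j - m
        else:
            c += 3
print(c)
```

67

j=1,m=2: not 1>2, c = 0+3 = 3
j=1,m=3: not 1>3, c = 3+3 = 6
j=1,m=4: not 1>4, c = 6+3 = 9
j=1,m=5: not 1>5, c = 9+3 = 12
j=1,m=6: not 1>6, c = 12+3 = 15
j=2,m=2: not 2>2, c = 15+3 = 18
j=2,m=3: not 2>3, c = 18+3 = 21
j=2,m=4: not 2>4, c = 21+3 = 24
j=2,m=5: not 2>5, c = 24+3 = 27
j=2,m=6: not 2>6, c = 27+3 = 30
j=3,m=2: 3>2, c = 30+1 = 31
j=3,m=3: not 3>3, c = 31+3 = 34
j=3,m=4: not 3>4, c = 34+3 = 37
j=3,m=5: not 3>5, c = 37+3 = 40
j=3,m=6: not 3>6, c = 40+3 = 43
j=4,m=2: 4>2, c = 43+2 = 45
j=4,m=3: 4>3, c = 45+1 = 46
j=4,m=4: not 4>4, c = 46+3 = 49
j=4,m=5: not 4>5, c = 49+3 = 52
j=4,m=6: not 4>6, c = 52+3 = 55
j=5,m=2: 5>2, c = 55+3 = 58
j=5,m=3: 5>3, c = 58+2 = 60
j=5,m=4: 5>4, c = 60+1 = 61
j=5,m=5: not 5>5, c = 61+3 = 64
j=5,m=6: not 5>6, c = 64+3 = 67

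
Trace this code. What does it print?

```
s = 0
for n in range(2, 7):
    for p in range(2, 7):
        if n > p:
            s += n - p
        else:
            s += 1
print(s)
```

n=2,p=2: not 2>2, s = 0+1 = 1
n=2,p=3: not 2>3, s = 1+1 = 2
n=2,p=4: not 2>4, s = 2+1 = 3
n=2,p=5: not 2>5, s = 3+1 = 4
n=2,p=6: not 2>6, s = 4+1 = 5
n=3,p=2: 3>2, s = 5+1 = 6
n=3,p=3: not 3>3, s = 6+1 = 7
n=3,p=4: not 3>4, s = 7+1 = 8
n=3,p=5: not 3>5, s = 8+1 = 9
n=3,p=6: not 3>6, s = 9+1 = 10
n=4,p=2: 4>2, s = 10+2 = 12
n=4,p=3: 4>3, s = 12+1 = 13
n=4,p=4: not 4>4, s = 13+1 = 14
n=4,p=5: not 4>5, s = 14+1 = 15
n=4,p=6: not 4>6, s = 15+1 = 16
n=5,p=2: 5>2, s = 16+3 = 19
n=5,p=3: 5>3, s = 19+2 = 21
n=5,p=4: 5>4, s = 21+1 = 22
n=5,p=5: not 5>5, s = 22+1 = 23
n=5,p=6: not 5>6, s = 23+1 = 24
n=6,p=2: 6>2, s = 24+4 = 28
n=6,p=3: 6>3, s = 28+3 = 31
n=6,p=4: 6>4, s = 31+2 = 33
n=6,p=5: 6>5, s = 33+1 = 34
n=6,p=6: not 6>6, s = 34+1 = 35

35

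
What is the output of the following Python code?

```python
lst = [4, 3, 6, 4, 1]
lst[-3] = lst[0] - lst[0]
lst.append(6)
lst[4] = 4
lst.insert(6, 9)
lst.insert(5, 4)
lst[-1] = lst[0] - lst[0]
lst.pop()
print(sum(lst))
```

lst[-3] = lst[0]-lst[0] = 4-4 = 0 → [4, 3, 0, 4, 1]
append 6 → [4, 3, 0, 4, 1, 6]
lst[4] = 4 → [4, 3, 0, 4, 4, 6]
insert 9 at 6 → [4, 3, 0, 4, 4, 6, 9]
insert 4 at 5 → [4, 3, 0, 4, 4, 4, 6, 9]
lst[-1] = lst[0]-lst[0] = 4-4 = 0 → [4, 3, 0, 4, 4, 4, 6, 0]
pop() removes 0 → [4, 3, 0, 4, 4, 4, 6]
sum = 25

25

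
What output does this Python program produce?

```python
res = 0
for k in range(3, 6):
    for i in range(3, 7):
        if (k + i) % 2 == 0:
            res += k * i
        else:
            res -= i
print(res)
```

76

k=3,i=3: even sum, res = 0+9 = 9
k=3,i=4: odd sum, res = 9-4 = 5
k=3,i=5: even sum, res = 5+15 = 20
k=3,i=6: odd sum, res = 20-6 = 14
k=4,i=3: odd sum, res = 14-3 = 11
k=4,i=4: even sum, res = 11+16 = 27
k=4,i=5: odd sum, res = 27-5 = 22
k=4,i=6: even sum, res = 22+24 = 46
k=5,i=3: even sum, res = 46+15 = 61
k=5,i=4: odd sum, res = 61-4 = 57
k=5,i=5: even sum, res = 57+25 = 82
k=5,i=6: odd sum, res = 82-6 = 76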